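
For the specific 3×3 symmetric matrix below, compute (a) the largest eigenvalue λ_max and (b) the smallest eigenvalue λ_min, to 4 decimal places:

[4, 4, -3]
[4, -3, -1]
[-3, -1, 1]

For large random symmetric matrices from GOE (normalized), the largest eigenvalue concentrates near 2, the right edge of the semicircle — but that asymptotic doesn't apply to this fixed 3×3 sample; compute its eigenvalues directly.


Since M is real symmetric, all three eigenvalues are real; they are the roots of det(λI − M) = λ³ − (tr M) λ² + s λ − det M, where s is the sum of the principal 2×2 minors.
tr M = 4 + (-3) + 1 = 2.
s = (4·(-3) − 4²) + (4·1 − (-3)²) + ((-3)·1 − (-1)²) = -28 + (-5) + (-4) = -37.
det M (expand along row 1) = 4·(-4) − 4·1 + (-3)·(-13) = 19.
Characteristic polynomial: λ³ − 2λ² − 37λ − 19 = 0.
Substitute λ = y + (tr M)/3 = y + 0.666667 to remove the quadratic term: y³ + p·y + q = 0 with p = s − (tr M)²/3 = -38.333333 and q = −2(tr M)³/27 + (tr M)·s/3 − det M = -44.259259.
Three real roots ⇒ use the trigonometric (Viète) form: r = 2√(−p/3) = 7.149204, φ = arccos(3q/(p·r)) = arccos(0.484497) = 1.065008 rad.
y_k = r·cos(φ/3 − 2πk/3) for k = 0, 1, 2 gives y = 6.703419, -1.199625, -5.503793.
λ_k = y_k + 0.666667 gives λ = 7.3701, -0.5330, -4.8371 (check: the sum is 2.0000 = tr M).

Hence λ_max = 7.3701 and λ_min = -4.8371.


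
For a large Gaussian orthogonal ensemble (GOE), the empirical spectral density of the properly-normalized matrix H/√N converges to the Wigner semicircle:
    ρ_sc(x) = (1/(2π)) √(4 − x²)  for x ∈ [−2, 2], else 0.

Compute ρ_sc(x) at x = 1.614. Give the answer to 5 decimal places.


ρ_sc(x) = (1/(2π)) √(4 − x²). With x = 1.614:
  4 − x² = 4 − (1.614)² = 4 − 2.604996 = 1.395004.
  √(4 − x²) = 1.181103.
  1/(2π) = 0.159155.
  ρ_sc(1.614) = 0.159155 · 1.181103 = 0.187978.

Rounded to 5 decimal places: ρ_sc(1.614) ≈ 0.18798.


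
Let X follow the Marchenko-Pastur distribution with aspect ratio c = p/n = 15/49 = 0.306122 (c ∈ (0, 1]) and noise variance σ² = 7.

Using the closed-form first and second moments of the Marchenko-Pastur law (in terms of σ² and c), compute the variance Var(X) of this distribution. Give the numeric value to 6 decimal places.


Recall the MP moments m_1 = E[X] = σ² and m_2 = E[X²] = σ⁴ (1 + c).
m_1 = E[X] = σ² = 7, so m_1² = 49.
m_2 = E[X²] = σ⁴ (1 + c) = 49 · (1 + 0.306122) = 49 · 1.306122 = 64.000000.
(Note m_2 − m_1² simplifies to c · σ⁴ = 0.306122 · 49.)

Var(X) = m_2 − m_1² = 64.000000 − 49 = 15.000000.


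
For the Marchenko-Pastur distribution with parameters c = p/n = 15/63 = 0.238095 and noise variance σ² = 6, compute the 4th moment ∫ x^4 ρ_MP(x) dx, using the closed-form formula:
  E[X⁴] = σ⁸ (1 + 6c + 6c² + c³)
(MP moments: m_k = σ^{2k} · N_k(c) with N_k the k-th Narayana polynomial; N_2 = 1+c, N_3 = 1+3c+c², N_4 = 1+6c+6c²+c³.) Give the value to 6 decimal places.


E[X⁴] = σ⁸ (1 + 6c + 6c² + c³) (fourth MP moment). With σ² = 6 (so σ⁸ = 1296) and c = 15/63 = 0.238095: E[X⁴] = 1296 · (1 + 6·0.238095 + 6·(0.238095)² + (0.238095)³) = 1296 · 2.782205.

So E[X^4] = 3605.737609.


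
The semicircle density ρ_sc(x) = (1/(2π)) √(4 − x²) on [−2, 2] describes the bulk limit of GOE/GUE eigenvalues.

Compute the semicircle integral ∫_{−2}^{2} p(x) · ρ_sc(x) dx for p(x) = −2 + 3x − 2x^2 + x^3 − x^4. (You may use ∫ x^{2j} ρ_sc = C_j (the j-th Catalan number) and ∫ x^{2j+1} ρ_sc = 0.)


Write p(x) = Σ a_i x^i, split into monomials and integrate each against ρ_sc separately.
Using ∫ x^{2j} ρ_sc = C_j = (1/(j+1)) C(2j, j) (Catalan numbers) and ∫ x^{2j+1} ρ_sc = 0 (odd monomials vanish by symmetry):
  i = 0 (even): a_0 · C_{0} = -2 · 1 = -2
  i = 1 (odd): ∫ x^1 ρ_sc = 0 (vanishes)
  i = 2 (even): a_2 · C_{1} = -2 · 1 = -2
  i = 3 (odd): ∫ x^3 ρ_sc = 0 (vanishes)
  i = 4 (even): a_4 · C_{2} = -1 · 2 = -2

Summing the contributions: ∫_{−2}^{2} p(x) ρ_sc(x) dx = (-2) + (-2) + (-2) = -6.


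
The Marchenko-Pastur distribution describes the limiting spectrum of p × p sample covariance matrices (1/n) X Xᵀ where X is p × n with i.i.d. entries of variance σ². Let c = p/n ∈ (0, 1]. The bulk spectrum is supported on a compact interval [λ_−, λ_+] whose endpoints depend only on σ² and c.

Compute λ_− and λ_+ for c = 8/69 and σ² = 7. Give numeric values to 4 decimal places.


c = 8/69 = 0.115942; √c = 0.340503.
λ_− = σ² (1 − √c)² = 7 · (1 − 0.340503)² = 7 · (0.659497)² = 3.044558.
λ_+ = σ² (1 + √c)² = 7 · (1 + 0.340503)² = 7 · (1.340503)² = 12.578631.

Rounded to 4 decimal places: λ_− ≈ 3.0446, λ_+ ≈ 12.5786.


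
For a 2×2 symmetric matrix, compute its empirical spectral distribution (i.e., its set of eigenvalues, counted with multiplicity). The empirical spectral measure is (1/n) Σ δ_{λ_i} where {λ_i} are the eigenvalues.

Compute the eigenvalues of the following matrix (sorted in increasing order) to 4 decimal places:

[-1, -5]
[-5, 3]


Since M is real symmetric, both eigenvalues are real; they are the roots of det(λI − M) = λ² − (tr M) λ + det M.
tr M = -1 + 3 = 2.
det M = (-1)·3 − (-5)² = -3 − 25 = -28.
Characteristic polynomial: λ² − 2λ − 28 = 0.
Discriminant Δ = (tr M)² − 4·det M = 4 − (-112) = 116; √Δ = 10.770330.
λ = (tr M ± √Δ)/2 = (2 ± 10.770330)/2, giving (tr M − √Δ)/2 = -4.3852 and (tr M + √Δ)/2 = 6.3852.

Eigenvalues sorted in increasing order: [-4.3852, 6.3852].


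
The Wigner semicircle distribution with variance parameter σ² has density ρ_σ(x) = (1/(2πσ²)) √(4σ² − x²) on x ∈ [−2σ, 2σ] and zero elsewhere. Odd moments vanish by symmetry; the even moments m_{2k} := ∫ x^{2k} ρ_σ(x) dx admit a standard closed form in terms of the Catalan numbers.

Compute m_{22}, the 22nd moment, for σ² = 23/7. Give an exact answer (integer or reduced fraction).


By the scaled semicircle moment identity, m_{2k} = σ^{2k} · C_k with k = 11.
C_11 = (1/(k+1)) · C(2k, k) = (1/12) · C(22, 11) = (1/12) · 705432 = 58786.
σ^{2k} = (σ²)^k = (23/7)^11 = 952809757913927/1977326743.

Therefore m_{22} = σ^{22} · C_11 = (952809757913927/1977326743) · 58786 = 8001696346961158946/282475249.


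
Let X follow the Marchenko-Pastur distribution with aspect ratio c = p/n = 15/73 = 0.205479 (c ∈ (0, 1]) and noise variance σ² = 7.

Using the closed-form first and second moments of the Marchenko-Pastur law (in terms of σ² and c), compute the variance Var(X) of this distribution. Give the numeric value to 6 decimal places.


Recall the MP moments m_1 = E[X] = σ² and m_2 = E[X²] = σ⁴ (1 + c).
m_1 = E[X] = σ² = 7, so m_1² = 49.
m_2 = E[X²] = σ⁴ (1 + c) = 49 · (1 + 0.205479) = 49 · 1.205479 = 59.068493.
(Note m_2 − m_1² simplifies to c · σ⁴ = 0.205479 · 49.)

Var(X) = m_2 − m_1² = 59.068493 − 49 = 10.068493.


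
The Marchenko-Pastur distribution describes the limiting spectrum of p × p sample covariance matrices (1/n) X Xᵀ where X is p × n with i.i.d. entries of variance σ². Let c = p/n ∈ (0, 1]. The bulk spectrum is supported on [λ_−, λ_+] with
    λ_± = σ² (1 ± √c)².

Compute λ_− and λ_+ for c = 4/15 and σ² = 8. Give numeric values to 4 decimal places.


c = 4/15 = 0.266667; √c = 0.516398.
λ_− = σ² (1 − √c)² = 8 · (1 − 0.516398)² = 8 · (0.483602)² = 1.870969.
λ_+ = σ² (1 + √c)² = 8 · (1 + 0.516398)² = 8 · (1.516398)² = 18.395698.

Rounded to 4 decimal places: λ_− ≈ 1.8710, λ_+ ≈ 18.3957.


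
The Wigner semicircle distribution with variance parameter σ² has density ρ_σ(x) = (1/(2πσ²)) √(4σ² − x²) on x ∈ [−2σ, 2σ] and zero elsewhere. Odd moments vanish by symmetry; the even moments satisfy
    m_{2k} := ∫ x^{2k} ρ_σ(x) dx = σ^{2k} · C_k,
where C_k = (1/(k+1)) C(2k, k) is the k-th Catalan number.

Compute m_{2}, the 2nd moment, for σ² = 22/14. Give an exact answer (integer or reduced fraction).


By the scaled semicircle moment identity, m_{2k} = σ^{2k} · C_k with k = 1.
C_1 = (1/(k+1)) · C(2k, k) = (1/2) · C(2, 1) = (1/2) · 2 = 1.
σ^{2k} = (σ²)^k = (22/14)^1 = 11/7.

Therefore m_{2} = σ^{2} · C_1 = (11/7) · 1 = 11/7.


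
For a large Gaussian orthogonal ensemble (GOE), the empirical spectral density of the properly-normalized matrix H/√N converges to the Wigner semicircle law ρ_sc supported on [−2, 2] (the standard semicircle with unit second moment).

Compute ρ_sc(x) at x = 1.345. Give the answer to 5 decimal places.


ρ_sc(x) = (1/(2π)) √(4 − x²). With x = 1.345:
  4 − x² = 4 − (1.345)² = 4 − 1.809025 = 2.190975.
  √(4 − x²) = 1.480194.
  1/(2π) = 0.159155.
  ρ_sc(1.345) = 0.159155 · 1.480194 = 0.235580.

Rounded to 5 decimal places: ρ_sc(1.345) ≈ 0.23558.


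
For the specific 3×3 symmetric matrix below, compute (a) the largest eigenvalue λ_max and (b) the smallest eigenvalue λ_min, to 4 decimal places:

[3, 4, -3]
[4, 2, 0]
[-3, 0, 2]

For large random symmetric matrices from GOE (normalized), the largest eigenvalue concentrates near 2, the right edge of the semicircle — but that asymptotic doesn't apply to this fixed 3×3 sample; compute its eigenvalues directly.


Since M is real symmetric, all three eigenvalues are real; they are the roots of det(λI − M) = λ³ − (tr M) λ² + s λ − det M, where s is the sum of the principal 2×2 minors.
tr M = 3 + 2 + 2 = 7.
s = (3·2 − 4²) + (3·2 − (-3)²) + (2·2 − 0²) = -10 + (-3) + 4 = -9.
det M (expand along row 1) = 3·4 − 4·8 + (-3)·6 = -38.
Characteristic polynomial: λ³ − 7λ² − 9λ + 38 = 0.
Substitute λ = y + (tr M)/3 = y + 2.333333 to remove the quadratic term: y³ + p·y + q = 0 with p = s − (tr M)²/3 = -25.333333 and q = −2(tr M)³/27 + (tr M)·s/3 − det M = -8.407407.
Three real roots ⇒ use the trigonometric (Viète) form: r = 2√(−p/3) = 5.811865, φ = arccos(3q/(p·r)) = arccos(0.171307) = 1.398640 rad.
y_k = r·cos(φ/3 − 2πk/3) for k = 0, 1, 2 gives y = 5.191604, -0.333333, -4.858271.
λ_k = y_k + 2.333333 gives λ = 7.5249, 2.0000, -2.5249 (check: the sum is 7.0000 = tr M).

Hence λ_max = 7.5249 and λ_min = -2.5249.


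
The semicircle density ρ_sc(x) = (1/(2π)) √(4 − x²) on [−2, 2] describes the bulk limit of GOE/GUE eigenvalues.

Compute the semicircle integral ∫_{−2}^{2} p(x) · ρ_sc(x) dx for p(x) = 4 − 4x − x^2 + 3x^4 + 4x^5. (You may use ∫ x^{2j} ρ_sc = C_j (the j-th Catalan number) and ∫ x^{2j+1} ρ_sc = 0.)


Write p(x) = Σ a_i x^i, split into monomials and integrate each against ρ_sc separately.
Using ∫ x^{2j} ρ_sc = C_j = (1/(j+1)) C(2j, j) (Catalan numbers) and ∫ x^{2j+1} ρ_sc = 0 (odd monomials vanish by symmetry):
  i = 0 (even): a_0 · C_{0} = 4 · 1 = 4
  i = 1 (odd): ∫ x^1 ρ_sc = 0 (vanishes)
  i = 2 (even): a_2 · C_{1} = -1 · 1 = -1
  i = 4 (even): a_4 · C_{2} = 3 · 2 = 6
  i = 5 (odd): ∫ x^5 ρ_sc = 0 (vanishes)

Summing the contributions: ∫_{−2}^{2} p(x) ρ_sc(x) dx = 4 + (-1) + 6 = 9.


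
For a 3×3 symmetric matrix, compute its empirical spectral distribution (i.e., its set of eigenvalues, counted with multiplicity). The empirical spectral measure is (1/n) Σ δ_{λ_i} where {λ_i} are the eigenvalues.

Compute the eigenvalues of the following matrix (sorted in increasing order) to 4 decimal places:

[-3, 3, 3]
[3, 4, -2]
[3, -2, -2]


Since M is real symmetric, all three eigenvalues are real; they are the roots of det(λI − M) = λ³ − (tr M) λ² + s λ − det M, where s is the sum of the principal 2×2 minors.
tr M = -3 + 4 + (-2) = -1.
s = ((-3)·4 − 3²) + ((-3)·(-2) − 3²) + (4·(-2) − (-2)²) = -21 + (-3) + (-12) = -36.
det M (expand along row 1) = (-3)·(-12) − 3·0 + 3·(-18) = -18.
Characteristic polynomial: λ³ + λ² − 36λ + 18 = 0.
Substitute λ = y + (tr M)/3 = y − 0.333333 to remove the quadratic term: y³ + p·y + q = 0 with p = s − (tr M)²/3 = -36.333333 and q = −2(tr M)³/27 + (tr M)·s/3 − det M = 30.074074.
Three real roots ⇒ use the trigonometric (Viète) form: r = 2√(−p/3) = 6.960204, φ = arccos(3q/(p·r)) = arccos(-0.356768) = 1.935603 rad.
y_k = r·cos(φ/3 − 2πk/3) for k = 0, 1, 2 gives y = 5.561057, 0.844291, -6.405348.
λ_k = y_k − 0.333333 gives λ = 5.2277, 0.5110, -6.7387 (check: the sum is -1.0000 = tr M).

Eigenvalues sorted in increasing order: [-6.7387, 0.5110, 5.2277].


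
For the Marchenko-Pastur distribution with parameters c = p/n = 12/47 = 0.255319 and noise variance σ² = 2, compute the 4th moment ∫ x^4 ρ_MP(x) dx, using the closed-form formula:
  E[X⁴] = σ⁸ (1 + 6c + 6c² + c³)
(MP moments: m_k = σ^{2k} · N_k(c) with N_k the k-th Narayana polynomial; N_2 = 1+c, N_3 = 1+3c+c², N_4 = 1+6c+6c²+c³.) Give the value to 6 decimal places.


E[X⁴] = σ⁸ (1 + 6c + 6c² + c³) (fourth MP moment). With σ² = 2 (so σ⁸ = 16) and c = 12/47 = 0.255319: E[X⁴] = 16 · (1 + 6·0.255319 + 6·(0.255319)² + (0.255319)³) = 16 · 2.939686.

So E[X^4] = 47.034973.


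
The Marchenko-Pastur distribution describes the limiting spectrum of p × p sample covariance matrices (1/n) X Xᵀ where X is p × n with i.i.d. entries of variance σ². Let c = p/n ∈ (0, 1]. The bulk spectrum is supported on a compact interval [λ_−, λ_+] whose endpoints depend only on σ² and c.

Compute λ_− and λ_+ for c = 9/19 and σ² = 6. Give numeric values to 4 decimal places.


c = 9/19 = 0.473684; √c = 0.688247.
λ_− = σ² (1 − √c)² = 6 · (1 − 0.688247)² = 6 · (0.311753)² = 0.583139.
λ_+ = σ² (1 + √c)² = 6 · (1 + 0.688247)² = 6 · (1.688247)² = 17.101072.

Rounded to 4 decimal places: λ_− ≈ 0.5831, λ_+ ≈ 17.1011.


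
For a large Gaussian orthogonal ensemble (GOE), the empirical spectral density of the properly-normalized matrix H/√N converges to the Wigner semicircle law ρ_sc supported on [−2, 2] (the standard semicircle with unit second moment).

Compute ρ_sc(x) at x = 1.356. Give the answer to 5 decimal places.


ρ_sc(x) = (1/(2π)) √(4 − x²). With x = 1.356:
  4 − x² = 4 − (1.356)² = 4 − 1.838736 = 2.161264.
  √(4 − x²) = 1.470124.
  1/(2π) = 0.159155.
  ρ_sc(1.356) = 0.159155 · 1.470124 = 0.233977.

Rounded to 5 decimal places: ρ_sc(1.356) ≈ 0.23398.


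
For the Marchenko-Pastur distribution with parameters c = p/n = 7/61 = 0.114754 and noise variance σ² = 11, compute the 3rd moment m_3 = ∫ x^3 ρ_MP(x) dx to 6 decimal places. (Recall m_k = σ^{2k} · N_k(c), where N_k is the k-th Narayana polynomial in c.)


E[X³] = σ⁶ (1 + 3c + c²) (third MP moment). With σ² = 11 (so σ⁶ = 1331) and c = 7/61 = 0.114754: E[X³] = 1331 · (1 + 3·0.114754 + (0.114754)²) = 1331 · 1.357431.

So E[X^3] = 1806.740392.


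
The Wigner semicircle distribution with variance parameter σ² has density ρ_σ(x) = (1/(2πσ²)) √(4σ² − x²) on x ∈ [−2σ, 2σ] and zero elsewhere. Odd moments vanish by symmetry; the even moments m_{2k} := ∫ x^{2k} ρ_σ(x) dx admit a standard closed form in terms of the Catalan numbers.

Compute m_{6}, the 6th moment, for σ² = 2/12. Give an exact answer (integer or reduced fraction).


By the scaled semicircle moment identity, m_{2k} = σ^{2k} · C_k with k = 3.
C_3 = (1/(k+1)) · C(2k, k) = (1/4) · C(6, 3) = (1/4) · 20 = 5.
σ^{2k} = (σ²)^k = (2/12)^3 = 1/216.

Therefore m_{6} = σ^{6} · C_3 = (1/216) · 5 = 5/216.


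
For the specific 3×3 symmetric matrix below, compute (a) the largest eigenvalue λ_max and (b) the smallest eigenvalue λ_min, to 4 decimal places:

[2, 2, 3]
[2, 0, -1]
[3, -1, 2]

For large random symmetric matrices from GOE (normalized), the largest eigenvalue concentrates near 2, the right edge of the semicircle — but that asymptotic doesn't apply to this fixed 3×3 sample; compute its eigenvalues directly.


Since M is real symmetric, all three eigenvalues are real; they are the roots of det(λI − M) = λ³ − (tr M) λ² + s λ − det M, where s is the sum of the principal 2×2 minors.
tr M = 2 + 0 + 2 = 4.
s = (2·0 − 2²) + (2·2 − 3²) + (0·2 − (-1)²) = -4 + (-5) + (-1) = -10.
det M (expand along row 1) = 2·(-1) − 2·7 + 3·(-2) = -22.
Characteristic polynomial: λ³ − 4λ² − 10λ + 22 = 0.
Substitute λ = y + (tr M)/3 = y + 1.333333 to remove the quadratic term: y³ + p·y + q = 0 with p = s − (tr M)²/3 = -15.333333 and q = −2(tr M)³/27 + (tr M)·s/3 − det M = 3.925926.
Three real roots ⇒ use the trigonometric (Viète) form: r = 2√(−p/3) = 4.521553, φ = arccos(3q/(p·r)) = arccos(-0.169879) = 1.741503 rad.
y_k = r·cos(φ/3 − 2πk/3) for k = 0, 1, 2 gives y = 3.780869, 0.257148, -4.038016.
λ_k = y_k + 1.333333 gives λ = 5.1142, 1.5905, -2.7047 (check: the sum is 4.0000 = tr M).

Hence λ_max = 5.1142 and λ_min = -2.7047.


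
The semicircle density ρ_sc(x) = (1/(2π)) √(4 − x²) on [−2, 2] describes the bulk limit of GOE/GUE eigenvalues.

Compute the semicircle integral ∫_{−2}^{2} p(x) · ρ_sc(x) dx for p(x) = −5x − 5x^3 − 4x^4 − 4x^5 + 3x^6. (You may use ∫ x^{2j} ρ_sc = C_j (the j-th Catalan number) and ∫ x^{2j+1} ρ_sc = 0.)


Write p(x) = Σ a_i x^i, split into monomials and integrate each against ρ_sc separately.
Using ∫ x^{2j} ρ_sc = C_j = (1/(j+1)) C(2j, j) (Catalan numbers) and ∫ x^{2j+1} ρ_sc = 0 (odd monomials vanish by symmetry):
  i = 1 (odd): ∫ x^1 ρ_sc = 0 (vanishes)
  i = 3 (odd): ∫ x^3 ρ_sc = 0 (vanishes)
  i = 4 (even): a_4 · C_{2} = -4 · 2 = -8
  i = 5 (odd): ∫ x^5 ρ_sc = 0 (vanishes)
  i = 6 (even): a_6 · C_{3} = 3 · 5 = 15

Summing the contributions: ∫_{−2}^{2} p(x) ρ_sc(x) dx = (-8) + 15 = 7.


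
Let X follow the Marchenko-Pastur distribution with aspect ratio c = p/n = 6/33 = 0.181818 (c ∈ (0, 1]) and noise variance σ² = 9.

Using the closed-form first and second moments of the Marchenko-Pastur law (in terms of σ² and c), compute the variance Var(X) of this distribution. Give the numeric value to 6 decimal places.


Recall the MP moments m_1 = E[X] = σ² and m_2 = E[X²] = σ⁴ (1 + c).
m_1 = E[X] = σ² = 9, so m_1² = 81.
m_2 = E[X²] = σ⁴ (1 + c) = 81 · (1 + 0.181818) = 81 · 1.181818 = 95.727273.
(Note m_2 − m_1² simplifies to c · σ⁴ = 0.181818 · 81.)

Var(X) = m_2 − m_1² = 95.727273 − 81 = 14.727273.


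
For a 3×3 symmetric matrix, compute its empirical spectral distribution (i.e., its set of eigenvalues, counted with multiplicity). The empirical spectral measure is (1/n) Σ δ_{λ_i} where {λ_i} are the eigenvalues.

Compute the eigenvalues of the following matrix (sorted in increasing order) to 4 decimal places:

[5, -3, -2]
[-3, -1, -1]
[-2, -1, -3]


Since M is real symmetric, all three eigenvalues are real; they are the roots of det(λI − M) = λ³ − (tr M) λ² + s λ − det M, where s is the sum of the principal 2×2 minors.
tr M = 5 + (-1) + (-3) = 1.
s = (5·(-1) − (-3)²) + (5·(-3) − (-2)²) + ((-1)·(-3) − (-1)²) = -14 + (-19) + 2 = -31.
det M (expand along row 1) = 5·2 − (-3)·7 + (-2)·1 = 29.
Characteristic polynomial: λ³ − λ² − 31λ − 29 = 0.
Substitute λ = y + (tr M)/3 = y + 0.333333 to remove the quadratic term: y³ + p·y + q = 0 with p = s − (tr M)²/3 = -31.333333 and q = −2(tr M)³/27 + (tr M)·s/3 − det M = -39.407407.
Three real roots ⇒ use the trigonometric (Viète) form: r = 2√(−p/3) = 6.463573, φ = arccos(3q/(p·r)) = arccos(0.583741) = 0.947468 rad.
y_k = r·cos(φ/3 − 2πk/3) for k = 0, 1, 2 gives y = 6.143892, -1.333333, -4.810559.
λ_k = y_k + 0.333333 gives λ = 6.4772, -1.0000, -4.4772 (check: the sum is 1.0000 = tr M).

Eigenvalues sorted in increasing order: [-4.4772, -1.0000, 6.4772].


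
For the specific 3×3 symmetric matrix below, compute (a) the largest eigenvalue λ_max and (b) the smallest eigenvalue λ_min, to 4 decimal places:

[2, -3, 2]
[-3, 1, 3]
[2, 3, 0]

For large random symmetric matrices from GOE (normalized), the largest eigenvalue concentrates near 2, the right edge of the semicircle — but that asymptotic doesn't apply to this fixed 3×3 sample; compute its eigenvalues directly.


Since M is real symmetric, all three eigenvalues are real; they are the roots of det(λI − M) = λ³ − (tr M) λ² + s λ − det M, where s is the sum of the principal 2×2 minors.
tr M = 2 + 1 + 0 = 3.
s = (2·1 − (-3)²) + (2·0 − 2²) + (1·0 − 3²) = -7 + (-4) + (-9) = -20.
det M (expand along row 1) = 2·(-9) − (-3)·(-6) + 2·(-11) = -58.
Characteristic polynomial: λ³ − 3λ² − 20λ + 58 = 0.
Substitute λ = y + (tr M)/3 = y + 1.000000 to remove the quadratic term: y³ + p·y + q = 0 with p = s − (tr M)²/3 = -23.000000 and q = −2(tr M)³/27 + (tr M)·s/3 − det M = 36.000000.
Three real roots ⇒ use the trigonometric (Viète) form: r = 2√(−p/3) = 5.537749, φ = arccos(3q/(p·r)) = arccos(-0.847935) = 2.582874 rad.
y_k = r·cos(φ/3 − 2πk/3) for k = 0, 1, 2 gives y = 3.609013, 1.832975, -5.441988.
λ_k = y_k + 1.000000 gives λ = 4.6090, 2.8330, -4.4420 (check: the sum is 3.0000 = tr M).

Hence λ_max = 4.6090 and λ_min = -4.4420.


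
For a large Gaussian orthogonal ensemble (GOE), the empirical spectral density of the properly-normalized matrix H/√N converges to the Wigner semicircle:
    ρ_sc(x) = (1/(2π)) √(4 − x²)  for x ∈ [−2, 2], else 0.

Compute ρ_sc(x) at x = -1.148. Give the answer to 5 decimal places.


ρ_sc(x) = (1/(2π)) √(4 − x²). With x = -1.148:
  4 − x² = 4 − (-1.148)² = 4 − 1.317904 = 2.682096.
  √(4 − x²) = 1.637711.
  1/(2π) = 0.159155.
  ρ_sc(-1.148) = 0.159155 · 1.637711 = 0.260650.

Rounded to 5 decimal places: ρ_sc(-1.148) ≈ 0.26065.


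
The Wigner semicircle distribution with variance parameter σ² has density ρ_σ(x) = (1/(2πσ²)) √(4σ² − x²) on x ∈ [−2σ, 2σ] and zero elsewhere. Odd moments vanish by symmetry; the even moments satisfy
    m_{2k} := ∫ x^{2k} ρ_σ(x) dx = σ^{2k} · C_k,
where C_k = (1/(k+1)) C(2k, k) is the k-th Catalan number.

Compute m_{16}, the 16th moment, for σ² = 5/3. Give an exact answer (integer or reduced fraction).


By the scaled semicircle moment identity, m_{2k} = σ^{2k} · C_k with k = 8.
C_8 = (1/(k+1)) · C(2k, k) = (1/9) · C(16, 8) = (1/9) · 12870 = 1430.
σ^{2k} = (σ²)^k = (5/3)^8 = 390625/6561.

Therefore m_{16} = σ^{16} · C_8 = (390625/6561) · 1430 = 558593750/6561.


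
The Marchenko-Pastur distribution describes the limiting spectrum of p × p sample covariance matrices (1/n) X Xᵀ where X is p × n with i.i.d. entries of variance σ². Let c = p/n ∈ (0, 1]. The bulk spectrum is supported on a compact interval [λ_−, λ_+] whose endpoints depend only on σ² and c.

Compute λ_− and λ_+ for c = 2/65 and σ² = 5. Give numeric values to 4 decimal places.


c = 2/65 = 0.030769; √c = 0.175412.
λ_− = σ² (1 − √c)² = 5 · (1 − 0.175412)² = 5 · (0.824588)² = 3.399730.
λ_+ = σ² (1 + √c)² = 5 · (1 + 0.175412)² = 5 · (1.175412)² = 6.907962.

Rounded to 4 decimal places: λ_− ≈ 3.3997, λ_+ ≈ 6.9080.


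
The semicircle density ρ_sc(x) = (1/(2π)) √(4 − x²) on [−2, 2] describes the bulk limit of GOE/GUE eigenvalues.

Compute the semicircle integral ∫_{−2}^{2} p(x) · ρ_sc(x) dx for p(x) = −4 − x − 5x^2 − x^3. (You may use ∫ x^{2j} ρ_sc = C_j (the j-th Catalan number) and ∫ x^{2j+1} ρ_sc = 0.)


Write p(x) = Σ a_i x^i, split into monomials and integrate each against ρ_sc separately.
Using ∫ x^{2j} ρ_sc = C_j = (1/(j+1)) C(2j, j) (Catalan numbers) and ∫ x^{2j+1} ρ_sc = 0 (odd monomials vanish by symmetry):
  i = 0 (even): a_0 · C_{0} = -4 · 1 = -4
  i = 1 (odd): ∫ x^1 ρ_sc = 0 (vanishes)
  i = 2 (even): a_2 · C_{1} = -5 · 1 = -5
  i = 3 (odd): ∫ x^3 ρ_sc = 0 (vanishes)

Summing the contributions: ∫_{−2}^{2} p(x) ρ_sc(x) dx = (-4) + (-5) = -9.


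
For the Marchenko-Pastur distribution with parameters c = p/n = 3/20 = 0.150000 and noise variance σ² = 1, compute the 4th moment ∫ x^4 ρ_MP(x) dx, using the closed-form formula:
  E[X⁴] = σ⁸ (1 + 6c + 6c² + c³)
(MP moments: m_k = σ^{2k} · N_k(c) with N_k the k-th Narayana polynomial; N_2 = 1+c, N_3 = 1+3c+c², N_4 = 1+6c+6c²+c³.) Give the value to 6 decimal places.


E[X⁴] = σ⁸ (1 + 6c + 6c² + c³) (fourth MP moment). With σ² = 1 (so σ⁸ = 1) and c = 3/20 = 0.150000: E[X⁴] = 1 · (1 + 6·0.150000 + 6·(0.150000)² + (0.150000)³) = 1 · 2.038375.

So E[X^4] = 2.038375.


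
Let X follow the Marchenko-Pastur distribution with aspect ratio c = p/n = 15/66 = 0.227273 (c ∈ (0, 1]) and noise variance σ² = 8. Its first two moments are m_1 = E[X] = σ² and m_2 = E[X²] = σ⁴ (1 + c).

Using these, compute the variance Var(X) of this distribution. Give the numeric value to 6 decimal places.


m_1 = E[X] = σ² = 8, so m_1² = 64.
m_2 = E[X²] = σ⁴ (1 + c) = 64 · (1 + 0.227273) = 64 · 1.227273 = 78.545455.
(Note m_2 − m_1² simplifies to c · σ⁴ = 0.227273 · 64.)

Var(X) = m_2 − m_1² = 78.545455 − 64 = 14.545455.


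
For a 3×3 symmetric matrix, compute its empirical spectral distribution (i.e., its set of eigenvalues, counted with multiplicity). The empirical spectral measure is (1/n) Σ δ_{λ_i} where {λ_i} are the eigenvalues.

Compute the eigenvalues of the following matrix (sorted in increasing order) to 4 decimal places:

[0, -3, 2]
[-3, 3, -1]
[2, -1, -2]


Since M is real symmetric, all three eigenvalues are real; they are the roots of det(λI − M) = λ³ − (tr M) λ² + s λ − det M, where s is the sum of the principal 2×2 minors.
tr M = 0 + 3 + (-2) = 1.
s = (0·3 − (-3)²) + (0·(-2) − 2²) + (3·(-2) − (-1)²) = -9 + (-4) + (-7) = -20.
det M (expand along row 1) = 0·(-7) − (-3)·8 + 2·(-3) = 18.
Characteristic polynomial: λ³ − λ² − 20λ − 18 = 0.
Substitute λ = y + (tr M)/3 = y + 0.333333 to remove the quadratic term: y³ + p·y + q = 0 with p = s − (tr M)²/3 = -20.333333 and q = −2(tr M)³/27 + (tr M)·s/3 − det M = -24.740741.
Three real roots ⇒ use the trigonometric (Viète) form: r = 2√(−p/3) = 5.206833, φ = arccos(3q/(p·r)) = arccos(0.701054) = 0.793921 rad.
y_k = r·cos(φ/3 − 2πk/3) for k = 0, 1, 2 gives y = 5.025566, -1.333333, -3.692232.
λ_k = y_k + 0.333333 gives λ = 5.3589, -1.0000, -3.3589 (check: the sum is 1.0000 = tr M).

Eigenvalues sorted in increasing order: [-3.3589, -1.0000, 5.3589].


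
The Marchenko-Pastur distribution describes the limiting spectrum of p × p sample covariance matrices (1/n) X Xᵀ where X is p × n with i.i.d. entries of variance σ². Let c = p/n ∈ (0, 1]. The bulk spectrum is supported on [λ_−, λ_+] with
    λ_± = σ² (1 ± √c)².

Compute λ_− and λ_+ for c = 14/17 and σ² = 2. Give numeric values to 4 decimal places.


c = 14/17 = 0.823529; √c = 0.907485.
λ_− = σ² (1 − √c)² = 2 · (1 − 0.907485)² = 2 · (0.092515)² = 0.017118.
λ_+ = σ² (1 + √c)² = 2 · (1 + 0.907485)² = 2 · (1.907485)² = 7.277000.

Rounded to 4 decimal places: λ_− ≈ 0.0171, λ_+ ≈ 7.2770.


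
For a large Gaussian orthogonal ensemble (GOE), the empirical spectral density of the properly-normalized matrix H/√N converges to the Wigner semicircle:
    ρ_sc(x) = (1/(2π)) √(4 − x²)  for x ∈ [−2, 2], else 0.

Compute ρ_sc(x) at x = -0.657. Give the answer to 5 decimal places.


ρ_sc(x) = (1/(2π)) √(4 − x²). With x = -0.657:
  4 − x² = 4 − (-0.657)² = 4 − 0.431649 = 3.568351.
  √(4 − x²) = 1.889008.
  1/(2π) = 0.159155.
  ρ_sc(-0.657) = 0.159155 · 1.889008 = 0.300645.

Rounded to 5 decimal places: ρ_sc(-0.657) ≈ 0.30064.


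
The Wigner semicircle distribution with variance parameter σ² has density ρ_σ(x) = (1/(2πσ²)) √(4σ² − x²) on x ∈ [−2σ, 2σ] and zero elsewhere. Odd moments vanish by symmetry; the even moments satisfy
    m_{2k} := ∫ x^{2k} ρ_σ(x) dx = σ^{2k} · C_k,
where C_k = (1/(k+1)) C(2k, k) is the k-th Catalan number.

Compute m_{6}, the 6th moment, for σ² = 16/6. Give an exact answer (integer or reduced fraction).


By the scaled semicircle moment identity, m_{2k} = σ^{2k} · C_k with k = 3.
C_3 = (1/(k+1)) · C(2k, k) = (1/4) · C(6, 3) = (1/4) · 20 = 5.
σ^{2k} = (σ²)^k = (16/6)^3 = 512/27.

Therefore m_{6} = σ^{6} · C_3 = (512/27) · 5 = 2560/27.


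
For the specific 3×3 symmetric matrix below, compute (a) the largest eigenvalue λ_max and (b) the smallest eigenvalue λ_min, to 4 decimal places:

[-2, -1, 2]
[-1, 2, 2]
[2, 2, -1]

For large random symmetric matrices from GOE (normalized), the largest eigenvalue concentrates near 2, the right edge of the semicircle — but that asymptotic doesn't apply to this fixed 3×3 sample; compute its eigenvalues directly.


Since M is real symmetric, all three eigenvalues are real; they are the roots of det(λI − M) = λ³ − (tr M) λ² + s λ − det M, where s is the sum of the principal 2×2 minors.
tr M = -2 + 2 + (-1) = -1.
s = ((-2)·2 − (-1)²) + ((-2)·(-1) − 2²) + (2·(-1) − 2²) = -5 + (-2) + (-6) = -13.
det M (expand along row 1) = (-2)·(-6) − (-1)·(-3) + 2·(-6) = -3.
Characteristic polynomial: λ³ + λ² − 13λ + 3 = 0.
Substitute λ = y + (tr M)/3 = y − 0.333333 to remove the quadratic term: y³ + p·y + q = 0 with p = s − (tr M)²/3 = -13.333333 and q = −2(tr M)³/27 + (tr M)·s/3 − det M = 7.407407.
Three real roots ⇒ use the trigonometric (Viète) form: r = 2√(−p/3) = 4.216370, φ = arccos(3q/(p·r)) = arccos(-0.395285) = 1.977174 rad.
y_k = r·cos(φ/3 − 2πk/3) for k = 0, 1, 2 gives y = 3.333333, 0.569401, -3.902735.
λ_k = y_k − 0.333333 gives λ = 3.0000, 0.2361, -4.2361 (check: the sum is -1.0000 = tr M).

Hence λ_max = 3.0000 and λ_min = -4.2361.


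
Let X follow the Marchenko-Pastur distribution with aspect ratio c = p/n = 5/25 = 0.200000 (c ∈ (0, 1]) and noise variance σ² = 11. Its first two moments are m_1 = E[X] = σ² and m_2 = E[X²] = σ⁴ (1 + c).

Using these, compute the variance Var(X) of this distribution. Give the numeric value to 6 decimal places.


m_1 = E[X] = σ² = 11, so m_1² = 121.
m_2 = E[X²] = σ⁴ (1 + c) = 121 · (1 + 0.200000) = 121 · 1.200000 = 145.200000.
(Note m_2 − m_1² simplifies to c · σ⁴ = 0.200000 · 121.)

Var(X) = m_2 − m_1² = 145.200000 − 121 = 24.200000.


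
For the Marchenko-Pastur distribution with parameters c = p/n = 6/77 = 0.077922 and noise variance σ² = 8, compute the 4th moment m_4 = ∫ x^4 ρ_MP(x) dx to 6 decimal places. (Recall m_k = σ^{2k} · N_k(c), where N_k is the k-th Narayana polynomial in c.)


E[X⁴] = σ⁸ (1 + 6c + 6c² + c³) (fourth MP moment). With σ² = 8 (so σ⁸ = 4096) and c = 6/77 = 0.077922: E[X⁴] = 4096 · (1 + 6·0.077922 + 6·(0.077922)² + (0.077922)³) = 4096 · 1.504437.

So E[X^4] = 6162.172724.


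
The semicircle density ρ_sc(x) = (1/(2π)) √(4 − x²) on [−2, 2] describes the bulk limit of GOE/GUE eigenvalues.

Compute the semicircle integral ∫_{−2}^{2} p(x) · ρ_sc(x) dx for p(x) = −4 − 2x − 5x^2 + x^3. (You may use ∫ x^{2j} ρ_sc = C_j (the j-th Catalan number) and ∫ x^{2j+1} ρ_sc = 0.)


Write p(x) = Σ a_i x^i, split into monomials and integrate each against ρ_sc separately.
Using ∫ x^{2j} ρ_sc = C_j = (1/(j+1)) C(2j, j) (Catalan numbers) and ∫ x^{2j+1} ρ_sc = 0 (odd monomials vanish by symmetry):
  i = 0 (even): a_0 · C_{0} = -4 · 1 = -4
  i = 1 (odd): ∫ x^1 ρ_sc = 0 (vanishes)
  i = 2 (even): a_2 · C_{1} = -5 · 1 = -5
  i = 3 (odd): ∫ x^3 ρ_sc = 0 (vanishes)

Summing the contributions: ∫_{−2}^{2} p(x) ρ_sc(x) dx = (-4) + (-5) = -9.


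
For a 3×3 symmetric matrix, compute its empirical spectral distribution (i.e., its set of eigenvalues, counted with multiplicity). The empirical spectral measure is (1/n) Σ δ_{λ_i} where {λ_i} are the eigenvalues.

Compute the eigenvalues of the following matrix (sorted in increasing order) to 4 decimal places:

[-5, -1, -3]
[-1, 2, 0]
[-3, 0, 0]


Since M is real symmetric, all three eigenvalues are real; they are the roots of det(λI − M) = λ³ − (tr M) λ² + s λ − det M, where s is the sum of the principal 2×2 minors.
tr M = -5 + 2 + 0 = -3.
s = ((-5)·2 − (-1)²) + ((-5)·0 − (-3)²) + (2·0 − 0²) = -11 + (-9) + 0 = -20.
det M (expand along row 1) = (-5)·0 − (-1)·0 + (-3)·6 = -18.
Characteristic polynomial: λ³ + 3λ² − 20λ + 18 = 0.
Substitute λ = y + (tr M)/3 = y − 1.000000 to remove the quadratic term: y³ + p·y + q = 0 with p = s − (tr M)²/3 = -23.000000 and q = −2(tr M)³/27 + (tr M)·s/3 − det M = 40.000000.
Three real roots ⇒ use the trigonometric (Viète) form: r = 2√(−p/3) = 5.537749, φ = arccos(3q/(p·r)) = arccos(-0.942150) = 2.799785 rad.
y_k = r·cos(φ/3 − 2πk/3) for k = 0, 1, 2 gives y = 3.296159, 2.205686, -5.501844.
λ_k = y_k − 1.000000 gives λ = 2.2962, 1.2057, -6.5018 (check: the sum is -3.0000 = tr M).

Eigenvalues sorted in increasing order: [-6.5018, 1.2057, 2.2962].


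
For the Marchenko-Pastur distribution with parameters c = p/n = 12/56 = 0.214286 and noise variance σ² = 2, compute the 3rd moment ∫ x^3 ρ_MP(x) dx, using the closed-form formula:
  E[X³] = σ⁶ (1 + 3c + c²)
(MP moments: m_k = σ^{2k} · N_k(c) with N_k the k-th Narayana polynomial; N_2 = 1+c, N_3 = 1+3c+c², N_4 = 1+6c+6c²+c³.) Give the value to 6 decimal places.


E[X³] = σ⁶ (1 + 3c + c²) (third MP moment). With σ² = 2 (so σ⁶ = 8) and c = 12/56 = 0.214286: E[X³] = 8 · (1 + 3·0.214286 + (0.214286)²) = 8 · 1.688776.

So E[X^3] = 13.510204.


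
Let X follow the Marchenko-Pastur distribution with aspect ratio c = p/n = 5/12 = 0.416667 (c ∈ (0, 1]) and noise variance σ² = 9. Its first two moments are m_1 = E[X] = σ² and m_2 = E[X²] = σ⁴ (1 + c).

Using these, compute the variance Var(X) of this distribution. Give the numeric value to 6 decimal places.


m_1 = E[X] = σ² = 9, so m_1² = 81.
m_2 = E[X²] = σ⁴ (1 + c) = 81 · (1 + 0.416667) = 81 · 1.416667 = 114.750000.
(Note m_2 − m_1² simplifies to c · σ⁴ = 0.416667 · 81.)

Var(X) = m_2 − m_1² = 114.750000 − 81 = 33.750000.


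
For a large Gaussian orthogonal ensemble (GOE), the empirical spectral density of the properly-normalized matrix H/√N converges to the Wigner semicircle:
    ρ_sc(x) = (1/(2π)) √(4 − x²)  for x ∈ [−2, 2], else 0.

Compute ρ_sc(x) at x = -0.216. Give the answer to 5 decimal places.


ρ_sc(x) = (1/(2π)) √(4 − x²). With x = -0.216:
  4 − x² = 4 − (-0.216)² = 4 − 0.046656 = 3.953344.
  √(4 − x²) = 1.988302.
  1/(2π) = 0.159155.
  ρ_sc(-0.216) = 0.159155 · 1.988302 = 0.316448.

Rounded to 5 decimal places: ρ_sc(-0.216) ≈ 0.31645.


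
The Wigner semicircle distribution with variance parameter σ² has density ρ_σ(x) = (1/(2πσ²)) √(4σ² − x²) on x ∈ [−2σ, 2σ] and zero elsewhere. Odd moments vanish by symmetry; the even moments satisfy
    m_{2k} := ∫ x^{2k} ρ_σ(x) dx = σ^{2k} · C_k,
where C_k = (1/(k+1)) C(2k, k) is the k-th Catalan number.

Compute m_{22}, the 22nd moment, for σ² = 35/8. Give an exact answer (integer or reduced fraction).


By the scaled semicircle moment identity, m_{2k} = σ^{2k} · C_k with k = 11.
C_11 = (1/(k+1)) · C(2k, k) = (1/12) · C(22, 11) = (1/12) · 705432 = 58786.
σ^{2k} = (σ²)^k = (35/8)^11 = 96549157373046875/8589934592.

Therefore m_{22} = σ^{22} · C_11 = (96549157373046875/8589934592) · 58786 = 2837869382665966796875/4294967296.


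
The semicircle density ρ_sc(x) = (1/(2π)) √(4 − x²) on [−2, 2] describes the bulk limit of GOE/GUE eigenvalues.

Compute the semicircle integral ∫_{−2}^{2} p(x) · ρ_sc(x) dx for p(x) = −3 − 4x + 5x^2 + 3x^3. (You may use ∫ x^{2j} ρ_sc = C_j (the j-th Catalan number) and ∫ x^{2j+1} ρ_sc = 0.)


Write p(x) = Σ a_i x^i, split into monomials and integrate each against ρ_sc separately.
Using ∫ x^{2j} ρ_sc = C_j = (1/(j+1)) C(2j, j) (Catalan numbers) and ∫ x^{2j+1} ρ_sc = 0 (odd monomials vanish by symmetry):
  i = 0 (even): a_0 · C_{0} = -3 · 1 = -3
  i = 1 (odd): ∫ x^1 ρ_sc = 0 (vanishes)
  i = 2 (even): a_2 · C_{1} = 5 · 1 = 5
  i = 3 (odd): ∫ x^3 ρ_sc = 0 (vanishes)

Summing the contributions: ∫_{−2}^{2} p(x) ρ_sc(x) dx = (-3) + 5 = 2.


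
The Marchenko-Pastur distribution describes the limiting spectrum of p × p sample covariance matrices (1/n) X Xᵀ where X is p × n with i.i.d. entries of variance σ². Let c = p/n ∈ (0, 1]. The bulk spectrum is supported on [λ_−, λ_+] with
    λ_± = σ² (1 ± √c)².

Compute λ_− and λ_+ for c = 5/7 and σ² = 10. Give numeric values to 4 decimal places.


c = 5/7 = 0.714286; √c = 0.845154.
λ_− = σ² (1 − √c)² = 10 · (1 − 0.845154)² = 10 · (0.154846)² = 0.239772.
λ_+ = σ² (1 + √c)² = 10 · (1 + 0.845154)² = 10 · (1.845154)² = 34.045942.

Rounded to 4 decimal places: λ_− ≈ 0.2398, λ_+ ≈ 34.0459.


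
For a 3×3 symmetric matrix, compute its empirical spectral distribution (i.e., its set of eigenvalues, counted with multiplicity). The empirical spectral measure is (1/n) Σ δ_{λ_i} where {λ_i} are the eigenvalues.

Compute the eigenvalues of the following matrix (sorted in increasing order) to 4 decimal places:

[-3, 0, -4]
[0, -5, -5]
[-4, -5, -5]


Since M is real symmetric, all three eigenvalues are real; they are the roots of det(λI − M) = λ³ − (tr M) λ² + s λ − det M, where s is the sum of the principal 2×2 minors.
tr M = -3 + (-5) + (-5) = -13.
s = ((-3)·(-5) − 0²) + ((-3)·(-5) − (-4)²) + ((-5)·(-5) − (-5)²) = 15 + (-1) + 0 = 14.
det M (expand along row 1) = (-3)·0 − 0·(-20) + (-4)·(-20) = 80.
Characteristic polynomial: λ³ + 13λ² + 14λ − 80 = 0.
Substitute λ = y + (tr M)/3 = y − 4.333333 to remove the quadratic term: y³ + p·y + q = 0 with p = s − (tr M)²/3 = -42.333333 and q = −2(tr M)³/27 + (tr M)·s/3 − det M = 22.074074.
Three real roots ⇒ use the trigonometric (Viète) form: r = 2√(−p/3) = 7.512952, φ = arccos(3q/(p·r)) = arccos(-0.208214) = 1.780545 rad.
y_k = r·cos(φ/3 − 2πk/3) for k = 0, 1, 2 gives y = 6.228086, 0.524850, -6.752936.
λ_k = y_k − 4.333333 gives λ = 1.8948, -3.8085, -11.0863 (check: the sum is -13.0000 = tr M).

Eigenvalues sorted in increasing order: [-11.0863, -3.8085, 1.8948].


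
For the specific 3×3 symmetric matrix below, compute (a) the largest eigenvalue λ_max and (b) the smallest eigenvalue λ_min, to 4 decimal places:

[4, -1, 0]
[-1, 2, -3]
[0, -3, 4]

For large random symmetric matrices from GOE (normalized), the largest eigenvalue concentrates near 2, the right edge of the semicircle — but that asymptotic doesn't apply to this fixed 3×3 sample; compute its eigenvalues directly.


Since M is real symmetric, all three eigenvalues are real; they are the roots of det(λI − M) = λ³ − (tr M) λ² + s λ − det M, where s is the sum of the principal 2×2 minors.
tr M = 4 + 2 + 4 = 10.
s = (4·2 − (-1)²) + (4·4 − 0²) + (2·4 − (-3)²) = 7 + 16 + (-1) = 22.
det M (expand along row 1) = 4·(-1) − (-1)·(-4) + 0·3 = -8.
Characteristic polynomial: λ³ − 10λ² + 22λ + 8 = 0.
Substitute λ = y + (tr M)/3 = y + 3.333333 to remove the quadratic term: y³ + p·y + q = 0 with p = s − (tr M)²/3 = -11.333333 and q = −2(tr M)³/27 + (tr M)·s/3 − det M = 7.259259.
Three real roots ⇒ use the trigonometric (Viète) form: r = 2√(−p/3) = 3.887301, φ = arccos(3q/(p·r)) = arccos(-0.494319) = 2.087848 rad.
y_k = r·cos(φ/3 − 2πk/3) for k = 0, 1, 2 gives y = 2.983291, 0.666667, -3.649958.
λ_k = y_k + 3.333333 gives λ = 6.3166, 4.0000, -0.3166 (check: the sum is 10.0000 = tr M).

Hence λ_max = 6.3166 and λ_min = -0.3166.


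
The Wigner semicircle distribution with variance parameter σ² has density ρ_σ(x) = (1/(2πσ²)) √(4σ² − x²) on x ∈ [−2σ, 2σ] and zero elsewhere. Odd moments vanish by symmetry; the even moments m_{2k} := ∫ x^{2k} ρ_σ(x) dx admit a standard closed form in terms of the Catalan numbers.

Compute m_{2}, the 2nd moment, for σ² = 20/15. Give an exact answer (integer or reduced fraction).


By the scaled semicircle moment identity, m_{2k} = σ^{2k} · C_k with k = 1.
C_1 = (1/(k+1)) · C(2k, k) = (1/2) · C(2, 1) = (1/2) · 2 = 1.
σ^{2k} = (σ²)^k = (20/15)^1 = 4/3.

Therefore m_{2} = σ^{2} · C_1 = (4/3) · 1 = 4/3.
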